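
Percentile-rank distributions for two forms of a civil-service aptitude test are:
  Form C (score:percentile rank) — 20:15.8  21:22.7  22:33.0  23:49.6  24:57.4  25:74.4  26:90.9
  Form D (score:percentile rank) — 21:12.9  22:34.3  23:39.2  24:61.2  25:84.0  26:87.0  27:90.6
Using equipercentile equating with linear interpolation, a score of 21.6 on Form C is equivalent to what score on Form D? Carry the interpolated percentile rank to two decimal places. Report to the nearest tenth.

21.7

PR of 21.6 on Form C: 22.7 + (21.6 − 21)/(22 − 21) × (33.0 − 22.7) = 28.88
On Form D, PR 28.88 falls between score 21 (PR 12.9) and 22 (PR 34.3).
Interpolate: 21 + (28.88 − 12.9)/(34.3 − 12.9) × (22 − 21) = 21.7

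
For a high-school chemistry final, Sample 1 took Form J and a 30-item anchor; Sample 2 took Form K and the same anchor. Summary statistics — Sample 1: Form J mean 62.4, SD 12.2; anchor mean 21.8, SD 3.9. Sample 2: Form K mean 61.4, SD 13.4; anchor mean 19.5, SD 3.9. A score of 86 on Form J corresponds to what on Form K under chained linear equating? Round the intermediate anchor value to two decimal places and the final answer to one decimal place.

Form J → anchor (Sample 1): v = (3.9/12.2)(86 − 62.4) + 21.8 = 29.34
anchor → Form K (Sample 2): y = (13.4/3.9)(29.34 − 19.5) + 61.4 = 95.2

95.2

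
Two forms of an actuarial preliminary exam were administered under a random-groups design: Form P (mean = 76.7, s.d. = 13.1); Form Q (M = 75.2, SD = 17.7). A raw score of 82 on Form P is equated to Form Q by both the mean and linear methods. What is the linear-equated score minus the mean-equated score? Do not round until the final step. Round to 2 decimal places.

Mean-equated: 82 + (75.2 − 76.7) = 80.50
Linear-equated: (17.7/13.1)(82 − 76.7) + 75.2 = 82.361
Difference = 82.361 − 80.50 = 1.86

1.86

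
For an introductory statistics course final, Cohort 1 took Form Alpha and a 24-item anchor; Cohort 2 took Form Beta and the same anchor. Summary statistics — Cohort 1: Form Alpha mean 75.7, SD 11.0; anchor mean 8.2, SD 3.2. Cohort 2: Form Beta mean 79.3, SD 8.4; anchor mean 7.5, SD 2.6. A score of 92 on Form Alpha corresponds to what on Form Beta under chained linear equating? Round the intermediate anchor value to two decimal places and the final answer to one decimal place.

Form Alpha → anchor (Cohort 1): v = (3.2/11.0)(92 − 75.7) + 8.2 = 12.94
anchor → Form Beta (Cohort 2): y = (8.4/2.6)(12.94 − 7.5) + 79.3 = 96.9

96.9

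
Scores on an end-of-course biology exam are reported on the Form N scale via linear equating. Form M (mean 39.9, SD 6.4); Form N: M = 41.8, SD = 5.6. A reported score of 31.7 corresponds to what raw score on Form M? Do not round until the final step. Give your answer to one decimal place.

Invert y = (SD_Y/SD_X)(x − M_X) + M_Y:
x = (SD_X/SD_Y)(y − M_Y) + M_X = (6.4/5.6)(31.7 − 41.8) + 39.9
x = 1.142857 × -10.100 + 39.9 = 28.4

28.4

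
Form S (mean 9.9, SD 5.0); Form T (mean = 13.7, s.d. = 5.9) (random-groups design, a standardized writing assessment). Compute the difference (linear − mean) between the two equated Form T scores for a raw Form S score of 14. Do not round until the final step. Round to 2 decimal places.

0.74

Mean-equated: 14 + (13.7 − 9.9) = 17.80
Linear-equated: (5.9/5.0)(14 − 9.9) + 13.7 = 18.538
Difference = 18.538 − 17.80 = 0.74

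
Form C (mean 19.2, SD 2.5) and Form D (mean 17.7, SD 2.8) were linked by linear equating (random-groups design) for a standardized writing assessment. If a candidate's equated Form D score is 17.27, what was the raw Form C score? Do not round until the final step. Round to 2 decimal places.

Invert y = (SD_Y/SD_X)(x − M_X) + M_Y:
x = (SD_X/SD_Y)(y − M_Y) + M_X = (2.5/2.8)(17.27 − 17.7) + 19.2
x = 0.892857 × -0.430 + 19.2 = 18.82

18.82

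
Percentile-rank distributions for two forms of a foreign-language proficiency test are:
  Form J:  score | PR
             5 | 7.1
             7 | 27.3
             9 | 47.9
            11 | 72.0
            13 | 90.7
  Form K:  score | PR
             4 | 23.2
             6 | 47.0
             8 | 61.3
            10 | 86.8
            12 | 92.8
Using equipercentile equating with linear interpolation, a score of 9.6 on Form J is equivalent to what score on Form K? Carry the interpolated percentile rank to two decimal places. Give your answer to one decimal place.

PR of 9.6 on Form J: 47.9 + (9.6 − 9)/(11 − 9) × (72.0 − 47.9) = 55.13
On Form K, PR 55.13 falls between score 6 (PR 47.0) and 8 (PR 61.3).
Interpolate: 6 + (55.13 − 47.0)/(61.3 − 47.0) × (8 − 6) = 7.1

7.1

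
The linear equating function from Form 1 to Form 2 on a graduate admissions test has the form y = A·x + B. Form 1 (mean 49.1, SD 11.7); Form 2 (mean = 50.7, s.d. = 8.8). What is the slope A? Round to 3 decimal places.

0.752

A = SD_Y / SD_X = 8.8 / 11.7 = 0.752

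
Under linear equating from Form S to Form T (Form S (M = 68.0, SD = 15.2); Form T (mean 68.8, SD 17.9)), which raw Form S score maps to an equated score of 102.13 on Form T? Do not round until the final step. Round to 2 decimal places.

96.30

Invert y = (SD_Y/SD_X)(x − M_X) + M_Y:
x = (SD_X/SD_Y)(y − M_Y) + M_X = (15.2/17.9)(102.13 − 68.8) + 68.0
x = 0.849162 × 33.330 + 68.0 = 96.30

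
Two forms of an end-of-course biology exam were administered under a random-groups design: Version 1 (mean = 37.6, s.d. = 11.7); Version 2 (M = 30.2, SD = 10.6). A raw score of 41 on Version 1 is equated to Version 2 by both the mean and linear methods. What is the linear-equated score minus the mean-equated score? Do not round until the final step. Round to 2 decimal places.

-0.32

Mean-equated: 41 + (30.2 − 37.6) = 33.60
Linear-equated: (10.6/11.7)(41 − 37.6) + 30.2 = 33.280
Difference = 33.280 − 33.60 = -0.32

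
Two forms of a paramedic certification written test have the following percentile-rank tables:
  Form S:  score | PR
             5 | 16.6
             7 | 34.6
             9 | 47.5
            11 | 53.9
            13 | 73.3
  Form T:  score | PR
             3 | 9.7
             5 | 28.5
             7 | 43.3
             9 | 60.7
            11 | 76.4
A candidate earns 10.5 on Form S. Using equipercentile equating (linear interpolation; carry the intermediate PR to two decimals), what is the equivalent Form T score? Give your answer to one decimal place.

8.0

PR of 10.5 on Form S: 47.5 + (10.5 − 9)/(11 − 9) × (53.9 − 47.5) = 52.30
On Form T, PR 52.30 falls between score 7 (PR 43.3) and 9 (PR 60.7).
Interpolate: 7 + (52.30 − 43.3)/(60.7 − 43.3) × (9 − 7) = 8.0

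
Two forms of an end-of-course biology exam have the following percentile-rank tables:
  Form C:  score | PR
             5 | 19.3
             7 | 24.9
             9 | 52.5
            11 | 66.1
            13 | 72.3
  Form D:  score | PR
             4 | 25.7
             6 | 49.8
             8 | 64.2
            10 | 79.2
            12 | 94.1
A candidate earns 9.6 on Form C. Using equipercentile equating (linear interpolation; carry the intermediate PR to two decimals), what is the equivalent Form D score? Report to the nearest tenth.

6.9

PR of 9.6 on Form C: 52.5 + (9.6 − 9)/(11 − 9) × (66.1 − 52.5) = 56.58
On Form D, PR 56.58 falls between score 6 (PR 49.8) and 8 (PR 64.2).
Interpolate: 6 + (56.58 − 49.8)/(64.2 − 49.8) × (8 − 6) = 6.9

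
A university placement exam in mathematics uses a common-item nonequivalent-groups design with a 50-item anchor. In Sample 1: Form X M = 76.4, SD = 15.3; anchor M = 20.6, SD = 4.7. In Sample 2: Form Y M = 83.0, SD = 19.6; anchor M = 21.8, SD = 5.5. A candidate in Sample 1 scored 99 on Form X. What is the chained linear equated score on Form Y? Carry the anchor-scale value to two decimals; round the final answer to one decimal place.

103.5

Form X → anchor (Sample 1): v = (4.7/15.3)(99 − 76.4) + 20.6 = 27.54
anchor → Form Y (Sample 2): y = (19.6/5.5)(27.54 − 21.8) + 83.0 = 103.5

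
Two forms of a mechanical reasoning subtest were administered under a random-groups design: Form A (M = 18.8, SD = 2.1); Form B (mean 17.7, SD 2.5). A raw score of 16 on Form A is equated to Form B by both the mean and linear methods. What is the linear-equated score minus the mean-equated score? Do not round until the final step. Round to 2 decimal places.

-0.53

Mean-equated: 16 + (17.7 − 18.8) = 14.90
Linear-equated: (2.5/2.1)(16 − 18.8) + 17.7 = 14.367
Difference = 14.367 − 14.90 = -0.53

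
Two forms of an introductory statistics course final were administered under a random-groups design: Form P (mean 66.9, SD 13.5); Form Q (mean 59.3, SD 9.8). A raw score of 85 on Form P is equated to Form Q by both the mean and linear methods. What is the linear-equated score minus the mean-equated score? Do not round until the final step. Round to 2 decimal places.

Mean-equated: 85 + (59.3 − 66.9) = 77.40
Linear-equated: (9.8/13.5)(85 − 66.9) + 59.3 = 72.439
Difference = 72.439 − 77.40 = -4.96

-4.96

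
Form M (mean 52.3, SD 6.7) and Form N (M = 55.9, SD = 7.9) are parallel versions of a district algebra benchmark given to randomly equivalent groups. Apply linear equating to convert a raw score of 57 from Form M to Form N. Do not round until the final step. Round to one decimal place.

Linear equating: y = (SD_Y/SD_X)(x − M_X) + M_Y
y = (7.9/6.7)(57 − 52.3) + 55.9
y = 1.179104 × 4.7 + 55.9 = 5.5418 + 55.9 = 61.4

61.4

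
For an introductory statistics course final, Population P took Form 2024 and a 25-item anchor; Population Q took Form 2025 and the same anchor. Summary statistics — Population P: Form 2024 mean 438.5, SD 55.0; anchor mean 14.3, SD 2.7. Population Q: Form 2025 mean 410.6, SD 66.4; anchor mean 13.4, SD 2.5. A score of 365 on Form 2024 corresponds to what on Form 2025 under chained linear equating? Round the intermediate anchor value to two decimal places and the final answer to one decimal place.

338.6

Form 2024 → anchor (Population P): v = (2.7/55.0)(365 − 438.5) + 14.3 = 10.69
anchor → Form 2025 (Population Q): y = (66.4/2.5)(10.69 − 13.4) + 410.6 = 338.6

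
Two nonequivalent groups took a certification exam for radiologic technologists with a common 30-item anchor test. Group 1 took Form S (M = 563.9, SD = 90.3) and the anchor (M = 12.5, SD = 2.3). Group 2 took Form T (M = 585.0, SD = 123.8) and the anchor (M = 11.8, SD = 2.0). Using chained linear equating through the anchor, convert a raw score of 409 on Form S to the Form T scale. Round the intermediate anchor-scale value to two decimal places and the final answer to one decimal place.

Form S → anchor (Group 1): v = (2.3/90.3)(409 − 563.9) + 12.5 = 8.55
anchor → Form T (Group 2): y = (123.8/2.0)(8.55 − 11.8) + 585.0 = 383.8

383.8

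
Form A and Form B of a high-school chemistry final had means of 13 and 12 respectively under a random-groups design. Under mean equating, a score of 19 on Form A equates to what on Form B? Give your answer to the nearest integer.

Mean equating: y = x + (M_Y − M_X) = 19 + (12 − 13) = 18

18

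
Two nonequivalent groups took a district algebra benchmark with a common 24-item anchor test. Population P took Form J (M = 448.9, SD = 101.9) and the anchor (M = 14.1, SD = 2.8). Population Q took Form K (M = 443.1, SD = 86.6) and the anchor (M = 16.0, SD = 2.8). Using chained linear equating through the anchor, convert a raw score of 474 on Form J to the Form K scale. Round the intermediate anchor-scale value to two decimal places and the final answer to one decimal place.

Form J → anchor (Population P): v = (2.8/101.9)(474 − 448.9) + 14.1 = 14.79
anchor → Form K (Population Q): y = (86.6/2.8)(14.79 − 16.0) + 443.1 = 405.7

405.7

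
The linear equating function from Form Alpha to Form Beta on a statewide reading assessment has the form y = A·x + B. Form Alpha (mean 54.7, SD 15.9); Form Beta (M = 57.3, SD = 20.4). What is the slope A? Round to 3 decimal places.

A = SD_Y / SD_X = 20.4 / 15.9 = 1.283

1.283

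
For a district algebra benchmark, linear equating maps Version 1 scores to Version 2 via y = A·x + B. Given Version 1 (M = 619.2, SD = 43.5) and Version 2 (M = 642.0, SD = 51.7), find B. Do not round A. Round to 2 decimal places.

A = SD_Y / SD_X = 51.7 / 43.5 = 1.188506
B = M_Y − A·M_X = 642.0 − 1.188506 × 619.2 = -93.92

-93.92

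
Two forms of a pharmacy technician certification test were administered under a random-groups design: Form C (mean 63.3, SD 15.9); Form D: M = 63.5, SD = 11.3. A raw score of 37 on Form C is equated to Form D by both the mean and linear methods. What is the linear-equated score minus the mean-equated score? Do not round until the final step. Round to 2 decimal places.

7.61

Mean-equated: 37 + (63.5 − 63.3) = 37.20
Linear-equated: (11.3/15.9)(37 − 63.3) + 63.5 = 44.809
Difference = 44.809 − 37.20 = 7.61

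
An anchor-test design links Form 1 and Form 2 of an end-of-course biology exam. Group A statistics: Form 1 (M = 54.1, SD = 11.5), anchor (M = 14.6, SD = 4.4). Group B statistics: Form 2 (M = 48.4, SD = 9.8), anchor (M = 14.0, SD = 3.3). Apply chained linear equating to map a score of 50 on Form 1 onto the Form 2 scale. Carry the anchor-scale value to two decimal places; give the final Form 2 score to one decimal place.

Form 1 → anchor (Group A): v = (4.4/11.5)(50 − 54.1) + 14.6 = 13.03
anchor → Form 2 (Group B): y = (9.8/3.3)(13.03 − 14.0) + 48.4 = 45.5

45.5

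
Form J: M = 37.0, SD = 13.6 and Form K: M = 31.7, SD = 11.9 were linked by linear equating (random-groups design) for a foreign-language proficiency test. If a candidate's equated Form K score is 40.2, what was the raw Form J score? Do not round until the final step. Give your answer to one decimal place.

Invert y = (SD_Y/SD_X)(x − M_X) + M_Y:
x = (SD_X/SD_Y)(y − M_Y) + M_X = (13.6/11.9)(40.2 − 31.7) + 37.0
x = 1.142857 × 8.500 + 37.0 = 46.7

46.7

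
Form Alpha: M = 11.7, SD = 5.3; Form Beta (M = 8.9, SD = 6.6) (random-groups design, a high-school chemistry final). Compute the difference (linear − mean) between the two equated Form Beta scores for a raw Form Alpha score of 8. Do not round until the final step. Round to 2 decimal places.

-0.91

Mean-equated: 8 + (8.9 − 11.7) = 5.20
Linear-equated: (6.6/5.3)(8 − 11.7) + 8.9 = 4.292
Difference = 4.292 − 5.20 = -0.91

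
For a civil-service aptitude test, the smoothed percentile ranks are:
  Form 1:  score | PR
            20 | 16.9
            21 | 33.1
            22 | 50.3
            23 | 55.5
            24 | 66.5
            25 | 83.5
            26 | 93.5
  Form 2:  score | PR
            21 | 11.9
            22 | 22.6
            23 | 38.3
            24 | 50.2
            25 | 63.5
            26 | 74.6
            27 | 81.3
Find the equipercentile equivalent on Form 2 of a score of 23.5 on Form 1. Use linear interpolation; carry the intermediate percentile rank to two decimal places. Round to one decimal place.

24.8

PR of 23.5 on Form 1: 55.5 + (23.5 − 23)/(24 − 23) × (66.5 − 55.5) = 61.00
On Form 2, PR 61.00 falls between score 24 (PR 50.2) and 25 (PR 63.5).
Interpolate: 24 + (61.00 − 50.2)/(63.5 − 50.2) × (25 − 24) = 24.8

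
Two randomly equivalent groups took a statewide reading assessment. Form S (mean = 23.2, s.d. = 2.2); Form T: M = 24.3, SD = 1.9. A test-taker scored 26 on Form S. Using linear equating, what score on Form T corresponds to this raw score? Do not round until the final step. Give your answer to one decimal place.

26.7

Linear equating: y = (SD_Y/SD_X)(x − M_X) + M_Y
y = (1.9/2.2)(26 − 23.2) + 24.3
y = 0.863636 × 2.8 + 24.3 = 2.4182 + 24.3 = 26.7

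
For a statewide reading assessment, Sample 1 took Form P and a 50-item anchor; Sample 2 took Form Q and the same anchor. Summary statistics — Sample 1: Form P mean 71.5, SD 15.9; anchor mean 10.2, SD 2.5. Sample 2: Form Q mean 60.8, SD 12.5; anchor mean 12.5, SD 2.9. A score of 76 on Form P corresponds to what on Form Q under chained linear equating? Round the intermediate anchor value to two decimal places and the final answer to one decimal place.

Form P → anchor (Sample 1): v = (2.5/15.9)(76 − 71.5) + 10.2 = 10.91
anchor → Form Q (Sample 2): y = (12.5/2.9)(10.91 − 12.5) + 60.8 = 53.9

53.9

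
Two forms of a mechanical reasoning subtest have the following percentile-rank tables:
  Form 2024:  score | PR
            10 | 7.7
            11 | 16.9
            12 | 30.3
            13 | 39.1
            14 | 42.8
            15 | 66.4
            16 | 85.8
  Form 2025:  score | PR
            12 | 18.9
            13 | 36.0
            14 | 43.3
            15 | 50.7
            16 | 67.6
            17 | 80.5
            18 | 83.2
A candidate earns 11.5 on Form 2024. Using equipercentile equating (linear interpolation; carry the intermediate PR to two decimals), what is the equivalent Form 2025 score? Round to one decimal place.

PR of 11.5 on Form 2024: 16.9 + (11.5 − 11)/(12 − 11) × (30.3 − 16.9) = 23.60
On Form 2025, PR 23.60 falls between score 12 (PR 18.9) and 13 (PR 36.0).
Interpolate: 12 + (23.60 − 18.9)/(36.0 − 18.9) × (13 − 12) = 12.3

12.3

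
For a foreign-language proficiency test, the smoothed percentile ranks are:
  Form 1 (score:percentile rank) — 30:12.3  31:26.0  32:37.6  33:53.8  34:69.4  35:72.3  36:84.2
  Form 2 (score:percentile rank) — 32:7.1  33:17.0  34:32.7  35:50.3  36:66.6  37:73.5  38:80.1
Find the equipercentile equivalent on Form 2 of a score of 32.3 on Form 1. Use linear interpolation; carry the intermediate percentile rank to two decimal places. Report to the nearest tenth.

PR of 32.3 on Form 1: 37.6 + (32.3 − 32)/(33 − 32) × (53.8 − 37.6) = 42.46
On Form 2, PR 42.46 falls between score 34 (PR 32.7) and 35 (PR 50.3).
Interpolate: 34 + (42.46 − 32.7)/(50.3 − 32.7) × (35 − 34) = 34.6

34.6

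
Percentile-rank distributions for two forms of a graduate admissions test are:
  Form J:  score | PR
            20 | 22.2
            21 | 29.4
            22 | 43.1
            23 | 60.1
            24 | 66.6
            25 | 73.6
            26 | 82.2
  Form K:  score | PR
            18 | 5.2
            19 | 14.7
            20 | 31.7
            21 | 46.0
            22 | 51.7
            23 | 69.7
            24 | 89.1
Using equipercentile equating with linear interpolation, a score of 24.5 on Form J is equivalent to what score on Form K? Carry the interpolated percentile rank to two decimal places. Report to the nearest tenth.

PR of 24.5 on Form J: 66.6 + (24.5 − 24)/(25 − 24) × (73.6 − 66.6) = 70.10
On Form K, PR 70.10 falls between score 23 (PR 69.7) and 24 (PR 89.1).
Interpolate: 23 + (70.10 − 69.7)/(89.1 − 69.7) × (24 − 23) = 23.0

23.0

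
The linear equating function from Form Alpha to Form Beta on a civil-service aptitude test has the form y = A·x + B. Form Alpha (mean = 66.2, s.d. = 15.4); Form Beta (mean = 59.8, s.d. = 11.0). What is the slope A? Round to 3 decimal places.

0.714

A = SD_Y / SD_X = 11.0 / 15.4 = 0.714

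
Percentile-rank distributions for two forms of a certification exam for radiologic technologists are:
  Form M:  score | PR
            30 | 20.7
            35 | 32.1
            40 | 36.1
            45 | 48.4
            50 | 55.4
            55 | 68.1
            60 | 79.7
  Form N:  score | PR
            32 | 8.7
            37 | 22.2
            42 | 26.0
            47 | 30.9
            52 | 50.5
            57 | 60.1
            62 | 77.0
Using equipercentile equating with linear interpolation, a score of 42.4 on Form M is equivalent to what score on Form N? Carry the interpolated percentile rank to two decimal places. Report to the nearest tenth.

49.8

PR of 42.4 on Form M: 36.1 + (42.4 − 40)/(45 − 40) × (48.4 − 36.1) = 42.00
On Form N, PR 42.00 falls between score 47 (PR 30.9) and 52 (PR 50.5).
Interpolate: 47 + (42.00 − 30.9)/(50.5 − 30.9) × (52 − 47) = 49.8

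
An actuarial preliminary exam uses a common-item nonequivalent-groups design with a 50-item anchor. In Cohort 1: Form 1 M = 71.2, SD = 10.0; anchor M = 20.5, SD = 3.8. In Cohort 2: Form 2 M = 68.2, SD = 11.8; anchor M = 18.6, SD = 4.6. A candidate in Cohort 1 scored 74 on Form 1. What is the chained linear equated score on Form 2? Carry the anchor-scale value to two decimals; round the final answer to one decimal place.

Form 1 → anchor (Cohort 1): v = (3.8/10.0)(74 − 71.2) + 20.5 = 21.56
anchor → Form 2 (Cohort 2): y = (11.8/4.6)(21.56 − 18.6) + 68.2 = 75.8

75.8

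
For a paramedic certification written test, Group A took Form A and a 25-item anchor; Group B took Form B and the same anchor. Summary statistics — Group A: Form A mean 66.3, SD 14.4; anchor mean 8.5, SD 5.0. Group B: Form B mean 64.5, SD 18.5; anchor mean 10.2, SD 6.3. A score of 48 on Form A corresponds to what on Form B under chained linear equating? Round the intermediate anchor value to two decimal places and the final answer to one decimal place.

Form A → anchor (Group A): v = (5.0/14.4)(48 − 66.3) + 8.5 = 2.15
anchor → Form B (Group B): y = (18.5/6.3)(2.15 − 10.2) + 64.5 = 40.9

40.9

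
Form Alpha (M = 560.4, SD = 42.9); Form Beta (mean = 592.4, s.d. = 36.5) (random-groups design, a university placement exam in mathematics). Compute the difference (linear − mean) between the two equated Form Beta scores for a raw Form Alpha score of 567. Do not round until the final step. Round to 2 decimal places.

-0.98

Mean-equated: 567 + (592.4 − 560.4) = 599.00
Linear-equated: (36.5/42.9)(567 − 560.4) + 592.4 = 598.015
Difference = 598.015 − 599.00 = -0.98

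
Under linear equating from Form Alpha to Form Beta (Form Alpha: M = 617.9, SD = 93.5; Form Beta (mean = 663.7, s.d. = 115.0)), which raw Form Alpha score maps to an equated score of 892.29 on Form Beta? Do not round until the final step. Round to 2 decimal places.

Invert y = (SD_Y/SD_X)(x − M_X) + M_Y:
x = (SD_X/SD_Y)(y − M_Y) + M_X = (93.5/115.0)(892.29 − 663.7) + 617.9
x = 0.813043 × 228.590 + 617.9 = 803.75

803.75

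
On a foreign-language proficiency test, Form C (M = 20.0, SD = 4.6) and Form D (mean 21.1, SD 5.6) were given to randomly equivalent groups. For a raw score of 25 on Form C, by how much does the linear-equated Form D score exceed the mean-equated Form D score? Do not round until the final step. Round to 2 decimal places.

Mean-equated: 25 + (21.1 − 20.0) = 26.10
Linear-equated: (5.6/4.6)(25 − 20.0) + 21.1 = 27.187
Difference = 27.187 − 26.10 = 1.09

1.09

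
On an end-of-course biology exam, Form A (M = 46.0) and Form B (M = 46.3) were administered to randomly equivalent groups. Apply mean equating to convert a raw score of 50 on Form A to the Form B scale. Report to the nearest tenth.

Mean equating: y = x + (M_Y − M_X) = 50 + (46.3 − 46.0) = 50.3

50.3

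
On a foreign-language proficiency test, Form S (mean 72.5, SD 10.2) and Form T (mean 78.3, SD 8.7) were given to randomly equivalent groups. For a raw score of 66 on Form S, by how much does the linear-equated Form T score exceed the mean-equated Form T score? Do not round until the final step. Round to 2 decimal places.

0.96

Mean-equated: 66 + (78.3 − 72.5) = 71.80
Linear-equated: (8.7/10.2)(66 − 72.5) + 78.3 = 72.756
Difference = 72.756 − 71.80 = 0.96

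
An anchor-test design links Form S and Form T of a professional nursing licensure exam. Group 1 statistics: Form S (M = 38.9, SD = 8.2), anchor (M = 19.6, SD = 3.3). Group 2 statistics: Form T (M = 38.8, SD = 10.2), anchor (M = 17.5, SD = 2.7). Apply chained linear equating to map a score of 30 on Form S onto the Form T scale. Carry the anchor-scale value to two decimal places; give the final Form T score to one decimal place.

33.2

Form S → anchor (Group 1): v = (3.3/8.2)(30 − 38.9) + 19.6 = 16.02
anchor → Form T (Group 2): y = (10.2/2.7)(16.02 − 17.5) + 38.8 = 33.2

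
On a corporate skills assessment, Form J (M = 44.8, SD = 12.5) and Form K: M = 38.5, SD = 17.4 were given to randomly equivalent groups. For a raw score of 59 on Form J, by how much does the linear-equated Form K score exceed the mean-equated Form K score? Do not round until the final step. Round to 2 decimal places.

Mean-equated: 59 + (38.5 − 44.8) = 52.70
Linear-equated: (17.4/12.5)(59 − 44.8) + 38.5 = 58.266
Difference = 58.266 − 52.70 = 5.57

5.57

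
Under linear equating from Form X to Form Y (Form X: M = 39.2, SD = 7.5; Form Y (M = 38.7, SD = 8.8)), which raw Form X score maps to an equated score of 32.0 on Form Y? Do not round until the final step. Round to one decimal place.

33.5

Invert y = (SD_Y/SD_X)(x − M_X) + M_Y:
x = (SD_X/SD_Y)(y − M_Y) + M_X = (7.5/8.8)(32.0 − 38.7) + 39.2
x = 0.852273 × -6.700 + 39.2 = 33.5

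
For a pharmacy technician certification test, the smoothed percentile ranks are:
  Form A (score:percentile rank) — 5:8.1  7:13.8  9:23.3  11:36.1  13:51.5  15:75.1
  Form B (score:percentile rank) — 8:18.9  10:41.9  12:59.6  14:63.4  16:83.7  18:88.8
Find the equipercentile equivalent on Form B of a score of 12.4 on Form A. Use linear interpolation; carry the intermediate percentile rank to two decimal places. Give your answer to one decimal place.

10.6

PR of 12.4 on Form A: 36.1 + (12.4 − 11)/(13 − 11) × (51.5 − 36.1) = 46.88
On Form B, PR 46.88 falls between score 10 (PR 41.9) and 12 (PR 59.6).
Interpolate: 10 + (46.88 − 41.9)/(59.6 − 41.9) × (12 − 10) = 10.6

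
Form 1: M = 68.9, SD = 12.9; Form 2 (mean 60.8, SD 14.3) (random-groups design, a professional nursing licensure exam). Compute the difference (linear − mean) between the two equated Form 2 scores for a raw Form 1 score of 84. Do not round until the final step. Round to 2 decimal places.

Mean-equated: 84 + (60.8 − 68.9) = 75.90
Linear-equated: (14.3/12.9)(84 − 68.9) + 60.8 = 77.539
Difference = 77.539 − 75.90 = 1.64

1.64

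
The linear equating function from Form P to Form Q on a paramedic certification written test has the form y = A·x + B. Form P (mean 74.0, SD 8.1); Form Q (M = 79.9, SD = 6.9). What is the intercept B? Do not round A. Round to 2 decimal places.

A = SD_Y / SD_X = 6.9 / 8.1 = 0.851852
B = M_Y − A·M_X = 79.9 − 0.851852 × 74.0 = 16.86

16.86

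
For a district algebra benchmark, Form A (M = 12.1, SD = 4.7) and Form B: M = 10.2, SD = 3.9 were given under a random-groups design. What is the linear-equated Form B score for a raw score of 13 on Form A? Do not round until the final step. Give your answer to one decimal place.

10.9

Linear equating: y = (SD_Y/SD_X)(x − M_X) + M_Y
y = (3.9/4.7)(13 − 12.1) + 10.2
y = 0.829787 × 0.9 + 10.2 = 0.7468 + 10.2 = 10.9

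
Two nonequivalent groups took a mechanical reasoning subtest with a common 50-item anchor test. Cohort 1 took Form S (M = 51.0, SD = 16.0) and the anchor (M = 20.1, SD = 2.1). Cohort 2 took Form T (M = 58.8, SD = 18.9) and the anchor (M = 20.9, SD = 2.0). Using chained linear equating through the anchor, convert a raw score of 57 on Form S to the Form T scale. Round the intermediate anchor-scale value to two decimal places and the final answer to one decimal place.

Form S → anchor (Cohort 1): v = (2.1/16.0)(57 − 51.0) + 20.1 = 20.89
anchor → Form T (Cohort 2): y = (18.9/2.0)(20.89 − 20.9) + 58.8 = 58.7

58.7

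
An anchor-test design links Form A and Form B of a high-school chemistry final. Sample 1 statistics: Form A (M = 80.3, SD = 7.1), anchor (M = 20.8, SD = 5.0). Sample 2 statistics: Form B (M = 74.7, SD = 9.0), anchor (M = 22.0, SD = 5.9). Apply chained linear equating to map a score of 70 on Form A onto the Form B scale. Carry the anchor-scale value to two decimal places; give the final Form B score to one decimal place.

61.8

Form A → anchor (Sample 1): v = (5.0/7.1)(70 − 80.3) + 20.8 = 13.55
anchor → Form B (Sample 2): y = (9.0/5.9)(13.55 − 22.0) + 74.7 = 61.8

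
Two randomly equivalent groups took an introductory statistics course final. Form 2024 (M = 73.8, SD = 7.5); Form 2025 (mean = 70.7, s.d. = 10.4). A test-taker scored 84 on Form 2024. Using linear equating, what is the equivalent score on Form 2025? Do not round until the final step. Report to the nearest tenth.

Linear equating: y = (SD_Y/SD_X)(x − M_X) + M_Y
y = (10.4/7.5)(84 − 73.8) + 70.7
y = 1.386667 × 10.2 + 70.7 = 14.1440 + 70.7 = 84.8

84.8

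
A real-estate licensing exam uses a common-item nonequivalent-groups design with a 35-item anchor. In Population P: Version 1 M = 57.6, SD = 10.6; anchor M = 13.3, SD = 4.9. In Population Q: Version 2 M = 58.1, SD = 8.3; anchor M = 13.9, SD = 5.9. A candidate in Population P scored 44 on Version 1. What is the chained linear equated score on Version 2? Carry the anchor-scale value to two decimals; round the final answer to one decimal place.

Version 1 → anchor (Population P): v = (4.9/10.6)(44 − 57.6) + 13.3 = 7.01
anchor → Version 2 (Population Q): y = (8.3/5.9)(7.01 − 13.9) + 58.1 = 48.4

48.4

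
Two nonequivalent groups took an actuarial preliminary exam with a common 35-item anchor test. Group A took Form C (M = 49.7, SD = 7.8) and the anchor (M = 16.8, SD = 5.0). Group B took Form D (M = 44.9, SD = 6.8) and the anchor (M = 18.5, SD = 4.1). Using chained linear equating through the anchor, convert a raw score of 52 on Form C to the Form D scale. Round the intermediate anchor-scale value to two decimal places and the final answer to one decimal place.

Form C → anchor (Group A): v = (5.0/7.8)(52 − 49.7) + 16.8 = 18.27
anchor → Form D (Group B): y = (6.8/4.1)(18.27 − 18.5) + 44.9 = 44.5

44.5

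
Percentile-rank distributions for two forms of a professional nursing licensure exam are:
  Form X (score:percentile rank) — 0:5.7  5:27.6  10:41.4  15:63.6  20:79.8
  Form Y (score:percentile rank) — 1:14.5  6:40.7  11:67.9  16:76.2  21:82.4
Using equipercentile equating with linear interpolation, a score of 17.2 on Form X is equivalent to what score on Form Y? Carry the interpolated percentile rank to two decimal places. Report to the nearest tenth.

PR of 17.2 on Form X: 63.6 + (17.2 − 15)/(20 − 15) × (79.8 − 63.6) = 70.73
On Form Y, PR 70.73 falls between score 11 (PR 67.9) and 16 (PR 76.2).
Interpolate: 11 + (70.73 − 67.9)/(76.2 − 67.9) × (16 − 11) = 12.7

12.7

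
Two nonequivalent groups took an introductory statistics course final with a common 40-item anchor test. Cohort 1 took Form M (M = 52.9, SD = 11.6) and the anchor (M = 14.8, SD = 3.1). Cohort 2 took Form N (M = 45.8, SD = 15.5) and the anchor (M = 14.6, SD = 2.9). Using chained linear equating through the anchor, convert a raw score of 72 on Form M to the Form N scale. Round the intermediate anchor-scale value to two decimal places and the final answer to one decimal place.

74.1

Form M → anchor (Cohort 1): v = (3.1/11.6)(72 − 52.9) + 14.8 = 19.90
anchor → Form N (Cohort 2): y = (15.5/2.9)(19.90 − 14.6) + 45.8 = 74.1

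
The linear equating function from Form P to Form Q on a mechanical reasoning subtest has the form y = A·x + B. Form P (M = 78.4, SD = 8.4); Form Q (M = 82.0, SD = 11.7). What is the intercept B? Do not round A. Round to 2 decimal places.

-27.20

A = SD_Y / SD_X = 11.7 / 8.4 = 1.392857
B = M_Y − A·M_X = 82.0 − 1.392857 × 78.4 = -27.20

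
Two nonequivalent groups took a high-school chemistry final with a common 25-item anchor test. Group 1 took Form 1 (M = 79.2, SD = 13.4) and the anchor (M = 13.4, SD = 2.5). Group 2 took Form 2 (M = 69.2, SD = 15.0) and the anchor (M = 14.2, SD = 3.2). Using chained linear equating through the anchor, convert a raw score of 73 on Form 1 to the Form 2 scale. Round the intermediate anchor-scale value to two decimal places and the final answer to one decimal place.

60.0

Form 1 → anchor (Group 1): v = (2.5/13.4)(73 − 79.2) + 13.4 = 12.24
anchor → Form 2 (Group 2): y = (15.0/3.2)(12.24 − 14.2) + 69.2 = 60.0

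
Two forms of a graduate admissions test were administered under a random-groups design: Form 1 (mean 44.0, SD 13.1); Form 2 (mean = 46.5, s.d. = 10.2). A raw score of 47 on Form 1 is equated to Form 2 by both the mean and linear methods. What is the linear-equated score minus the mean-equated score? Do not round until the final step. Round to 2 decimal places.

Mean-equated: 47 + (46.5 − 44.0) = 49.50
Linear-equated: (10.2/13.1)(47 − 44.0) + 46.5 = 48.836
Difference = 48.836 − 49.50 = -0.66

-0.66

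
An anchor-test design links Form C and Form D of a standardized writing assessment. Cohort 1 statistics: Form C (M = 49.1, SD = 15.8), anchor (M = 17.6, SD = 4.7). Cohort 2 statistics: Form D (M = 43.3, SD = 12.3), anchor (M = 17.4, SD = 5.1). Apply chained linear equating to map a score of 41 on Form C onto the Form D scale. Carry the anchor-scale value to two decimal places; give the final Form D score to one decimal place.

38.0

Form C → anchor (Cohort 1): v = (4.7/15.8)(41 − 49.1) + 17.6 = 15.19
anchor → Form D (Cohort 2): y = (12.3/5.1)(15.19 − 17.4) + 43.3 = 38.0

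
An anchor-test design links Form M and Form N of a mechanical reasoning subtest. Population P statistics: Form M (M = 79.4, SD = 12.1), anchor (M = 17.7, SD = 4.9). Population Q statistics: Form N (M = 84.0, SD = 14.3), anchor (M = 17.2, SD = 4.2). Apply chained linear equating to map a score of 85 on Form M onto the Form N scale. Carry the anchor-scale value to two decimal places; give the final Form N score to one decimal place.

93.4

Form M → anchor (Population P): v = (4.9/12.1)(85 − 79.4) + 17.7 = 19.97
anchor → Form N (Population Q): y = (14.3/4.2)(19.97 − 17.2) + 84.0 = 93.4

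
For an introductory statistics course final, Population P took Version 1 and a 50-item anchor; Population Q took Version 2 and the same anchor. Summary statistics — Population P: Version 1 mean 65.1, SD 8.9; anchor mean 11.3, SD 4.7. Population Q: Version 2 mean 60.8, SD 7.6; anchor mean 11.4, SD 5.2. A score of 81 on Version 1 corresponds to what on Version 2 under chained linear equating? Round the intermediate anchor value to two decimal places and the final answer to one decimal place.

72.9

Version 1 → anchor (Population P): v = (4.7/8.9)(81 − 65.1) + 11.3 = 19.70
anchor → Version 2 (Population Q): y = (7.6/5.2)(19.70 − 11.4) + 60.8 = 72.9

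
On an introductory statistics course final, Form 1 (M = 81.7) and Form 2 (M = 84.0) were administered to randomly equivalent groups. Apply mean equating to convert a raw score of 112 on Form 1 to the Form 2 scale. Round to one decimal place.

Mean equating: y = x + (M_Y − M_X) = 112 + (84.0 − 81.7) = 114.3

114.3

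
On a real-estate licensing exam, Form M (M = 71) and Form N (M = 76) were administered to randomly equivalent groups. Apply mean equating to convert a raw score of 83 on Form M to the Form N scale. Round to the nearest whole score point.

Mean equating: y = x + (M_Y − M_X) = 83 + (76 − 71) = 88

88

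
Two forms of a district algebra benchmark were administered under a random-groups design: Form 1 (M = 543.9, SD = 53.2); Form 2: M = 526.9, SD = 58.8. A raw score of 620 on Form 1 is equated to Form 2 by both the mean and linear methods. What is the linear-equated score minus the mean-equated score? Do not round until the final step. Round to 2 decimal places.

Mean-equated: 620 + (526.9 − 543.9) = 603.00
Linear-equated: (58.8/53.2)(620 − 543.9) + 526.9 = 611.011
Difference = 611.011 − 603.00 = 8.01

8.01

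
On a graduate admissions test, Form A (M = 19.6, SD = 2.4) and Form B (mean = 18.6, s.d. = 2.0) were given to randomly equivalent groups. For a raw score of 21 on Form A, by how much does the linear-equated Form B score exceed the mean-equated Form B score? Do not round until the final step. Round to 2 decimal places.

-0.23

Mean-equated: 21 + (18.6 − 19.6) = 20.00
Linear-equated: (2.0/2.4)(21 − 19.6) + 18.6 = 19.767
Difference = 19.767 − 20.00 = -0.23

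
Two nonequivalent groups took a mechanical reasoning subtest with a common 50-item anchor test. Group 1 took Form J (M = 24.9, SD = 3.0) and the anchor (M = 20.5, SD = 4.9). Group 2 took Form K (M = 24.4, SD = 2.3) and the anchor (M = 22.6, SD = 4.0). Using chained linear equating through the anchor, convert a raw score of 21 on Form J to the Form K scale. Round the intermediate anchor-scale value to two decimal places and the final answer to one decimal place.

Form J → anchor (Group 1): v = (4.9/3.0)(21 − 24.9) + 20.5 = 14.13
anchor → Form K (Group 2): y = (2.3/4.0)(14.13 − 22.6) + 24.4 = 19.5

19.5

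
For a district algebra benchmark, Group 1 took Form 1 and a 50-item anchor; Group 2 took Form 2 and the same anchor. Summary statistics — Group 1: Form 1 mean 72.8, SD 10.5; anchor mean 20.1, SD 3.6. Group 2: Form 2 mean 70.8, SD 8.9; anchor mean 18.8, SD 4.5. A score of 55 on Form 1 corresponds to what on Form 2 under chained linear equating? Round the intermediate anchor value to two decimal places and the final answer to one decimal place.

Form 1 → anchor (Group 1): v = (3.6/10.5)(55 − 72.8) + 20.1 = 14.00
anchor → Form 2 (Group 2): y = (8.9/4.5)(14.00 − 18.8) + 70.8 = 61.3

61.3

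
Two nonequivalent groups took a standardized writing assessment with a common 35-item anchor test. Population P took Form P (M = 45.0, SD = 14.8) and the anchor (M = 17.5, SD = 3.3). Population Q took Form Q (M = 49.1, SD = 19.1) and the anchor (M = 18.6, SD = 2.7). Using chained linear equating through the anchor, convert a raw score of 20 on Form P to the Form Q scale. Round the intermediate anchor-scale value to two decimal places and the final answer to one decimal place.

1.9

Form P → anchor (Population P): v = (3.3/14.8)(20 − 45.0) + 17.5 = 11.93
anchor → Form Q (Population Q): y = (19.1/2.7)(11.93 − 18.6) + 49.1 = 1.9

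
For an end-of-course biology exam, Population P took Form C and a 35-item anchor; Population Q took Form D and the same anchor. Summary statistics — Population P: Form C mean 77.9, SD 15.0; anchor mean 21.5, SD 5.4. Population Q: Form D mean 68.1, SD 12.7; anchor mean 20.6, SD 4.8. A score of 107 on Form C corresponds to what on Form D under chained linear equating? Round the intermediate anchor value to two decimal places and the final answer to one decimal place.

98.2

Form C → anchor (Population P): v = (5.4/15.0)(107 − 77.9) + 21.5 = 31.98
anchor → Form D (Population Q): y = (12.7/4.8)(31.98 − 20.6) + 68.1 = 98.2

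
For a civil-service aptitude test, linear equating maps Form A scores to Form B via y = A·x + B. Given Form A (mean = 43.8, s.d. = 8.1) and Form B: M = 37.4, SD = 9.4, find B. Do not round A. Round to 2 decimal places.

-13.43

A = SD_Y / SD_X = 9.4 / 8.1 = 1.160494
B = M_Y − A·M_X = 37.4 − 1.160494 × 43.8 = -13.43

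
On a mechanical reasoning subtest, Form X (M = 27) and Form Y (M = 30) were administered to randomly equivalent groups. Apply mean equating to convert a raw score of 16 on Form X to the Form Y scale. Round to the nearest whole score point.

19

Mean equating: y = x + (M_Y − M_X) = 16 + (30 − 27) = 19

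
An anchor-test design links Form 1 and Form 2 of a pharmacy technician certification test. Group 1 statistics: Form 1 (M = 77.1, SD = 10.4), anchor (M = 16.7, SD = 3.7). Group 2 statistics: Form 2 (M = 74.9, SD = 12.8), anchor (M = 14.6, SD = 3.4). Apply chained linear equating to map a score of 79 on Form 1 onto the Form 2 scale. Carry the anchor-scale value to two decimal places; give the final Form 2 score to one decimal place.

Form 1 → anchor (Group 1): v = (3.7/10.4)(79 − 77.1) + 16.7 = 17.38
anchor → Form 2 (Group 2): y = (12.8/3.4)(17.38 − 14.6) + 74.9 = 85.4

85.4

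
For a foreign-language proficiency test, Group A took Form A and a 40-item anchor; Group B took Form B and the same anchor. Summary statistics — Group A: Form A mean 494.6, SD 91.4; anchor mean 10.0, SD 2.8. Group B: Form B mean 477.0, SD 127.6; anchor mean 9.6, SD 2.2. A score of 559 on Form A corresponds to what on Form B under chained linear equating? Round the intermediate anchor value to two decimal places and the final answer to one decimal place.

614.5

Form A → anchor (Group A): v = (2.8/91.4)(559 − 494.6) + 10.0 = 11.97
anchor → Form B (Group B): y = (127.6/2.2)(11.97 − 9.6) + 477.0 = 614.5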